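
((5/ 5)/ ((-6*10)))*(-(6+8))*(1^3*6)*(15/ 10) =21/ 10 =2.10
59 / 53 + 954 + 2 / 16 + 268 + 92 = 557661 / 424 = 1315.24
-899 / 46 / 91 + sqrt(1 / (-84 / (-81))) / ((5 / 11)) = -899 / 4186 + 33 *sqrt(21) / 70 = 1.95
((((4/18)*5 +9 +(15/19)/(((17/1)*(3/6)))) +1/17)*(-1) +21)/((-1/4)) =-42.95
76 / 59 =1.29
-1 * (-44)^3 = 85184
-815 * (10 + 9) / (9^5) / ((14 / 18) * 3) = -0.11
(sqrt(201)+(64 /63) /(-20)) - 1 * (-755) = sqrt(201)+237809 /315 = 769.13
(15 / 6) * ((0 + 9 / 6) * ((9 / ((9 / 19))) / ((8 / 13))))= 3705 / 32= 115.78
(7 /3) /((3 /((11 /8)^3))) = 9317 /4608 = 2.02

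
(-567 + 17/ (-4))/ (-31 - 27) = 2285/ 232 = 9.85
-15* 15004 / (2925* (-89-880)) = 15004 / 188955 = 0.08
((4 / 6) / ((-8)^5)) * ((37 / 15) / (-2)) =0.00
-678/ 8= -339/ 4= -84.75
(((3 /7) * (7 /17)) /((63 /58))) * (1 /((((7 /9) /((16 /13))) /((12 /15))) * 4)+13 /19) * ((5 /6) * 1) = 250879 /1851759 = 0.14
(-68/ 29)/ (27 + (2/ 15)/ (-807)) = -823140/ 9478157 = -0.09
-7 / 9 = -0.78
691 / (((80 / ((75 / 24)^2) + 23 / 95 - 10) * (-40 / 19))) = 6236275 / 29752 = 209.61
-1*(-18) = 18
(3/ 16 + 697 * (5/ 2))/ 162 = 27883/ 2592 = 10.76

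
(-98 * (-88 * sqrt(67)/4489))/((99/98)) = 76832 * sqrt(67)/40401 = 15.57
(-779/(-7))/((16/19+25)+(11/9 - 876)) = -133209/1016176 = -0.13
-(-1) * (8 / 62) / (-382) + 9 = 53287 / 5921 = 9.00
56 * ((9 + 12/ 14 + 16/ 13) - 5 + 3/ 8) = 4705/ 13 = 361.92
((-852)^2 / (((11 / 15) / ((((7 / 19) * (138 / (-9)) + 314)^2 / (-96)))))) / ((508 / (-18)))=17518999801680 / 504317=34738071.10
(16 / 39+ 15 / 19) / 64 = 889 / 47424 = 0.02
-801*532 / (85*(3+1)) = -106533 / 85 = -1253.33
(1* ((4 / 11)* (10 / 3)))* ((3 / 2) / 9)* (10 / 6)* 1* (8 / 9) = 800 / 2673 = 0.30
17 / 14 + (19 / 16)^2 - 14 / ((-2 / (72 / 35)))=152539 / 8960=17.02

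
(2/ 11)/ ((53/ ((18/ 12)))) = 3/ 583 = 0.01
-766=-766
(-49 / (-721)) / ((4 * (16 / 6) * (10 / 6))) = 63 / 16480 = 0.00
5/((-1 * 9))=-5/9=-0.56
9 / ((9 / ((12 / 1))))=12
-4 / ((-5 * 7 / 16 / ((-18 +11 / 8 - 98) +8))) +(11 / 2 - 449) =-638.47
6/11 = 0.55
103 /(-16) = -103 /16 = -6.44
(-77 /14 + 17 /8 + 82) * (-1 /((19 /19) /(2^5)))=-2516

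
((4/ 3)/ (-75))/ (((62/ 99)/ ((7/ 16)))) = -77/ 6200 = -0.01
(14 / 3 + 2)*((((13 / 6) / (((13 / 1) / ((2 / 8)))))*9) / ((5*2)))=1 / 4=0.25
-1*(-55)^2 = -3025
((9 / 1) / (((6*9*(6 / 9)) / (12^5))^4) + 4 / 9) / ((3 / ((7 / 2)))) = 647094906132627470 / 27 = 23966478004912128.52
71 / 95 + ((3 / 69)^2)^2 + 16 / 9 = 604177574 / 239264055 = 2.53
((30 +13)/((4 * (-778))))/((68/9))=-387/211616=-0.00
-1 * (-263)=263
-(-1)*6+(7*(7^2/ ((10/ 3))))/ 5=1329/ 50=26.58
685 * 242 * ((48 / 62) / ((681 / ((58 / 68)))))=19229320 / 119629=160.74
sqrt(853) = 29.21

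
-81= -81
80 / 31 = 2.58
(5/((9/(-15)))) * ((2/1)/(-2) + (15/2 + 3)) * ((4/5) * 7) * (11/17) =-14630/51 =-286.86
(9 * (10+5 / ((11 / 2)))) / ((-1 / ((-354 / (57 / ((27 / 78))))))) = 573480 / 2717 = 211.07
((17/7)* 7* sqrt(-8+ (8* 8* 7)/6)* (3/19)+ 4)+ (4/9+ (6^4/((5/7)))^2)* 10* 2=170* sqrt(6)/19+ 2962843204/45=65840982.01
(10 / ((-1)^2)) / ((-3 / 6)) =-20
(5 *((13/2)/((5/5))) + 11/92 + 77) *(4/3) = 10085/69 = 146.16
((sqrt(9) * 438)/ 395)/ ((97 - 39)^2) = 657/ 664390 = 0.00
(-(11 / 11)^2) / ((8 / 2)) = -1 / 4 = -0.25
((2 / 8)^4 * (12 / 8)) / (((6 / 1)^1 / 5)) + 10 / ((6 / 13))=66575 / 3072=21.67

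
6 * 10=60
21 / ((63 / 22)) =22 / 3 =7.33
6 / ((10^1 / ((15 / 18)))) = 1 / 2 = 0.50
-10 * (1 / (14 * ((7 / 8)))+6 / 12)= -285 / 49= -5.82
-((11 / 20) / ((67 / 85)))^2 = -34969 / 71824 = -0.49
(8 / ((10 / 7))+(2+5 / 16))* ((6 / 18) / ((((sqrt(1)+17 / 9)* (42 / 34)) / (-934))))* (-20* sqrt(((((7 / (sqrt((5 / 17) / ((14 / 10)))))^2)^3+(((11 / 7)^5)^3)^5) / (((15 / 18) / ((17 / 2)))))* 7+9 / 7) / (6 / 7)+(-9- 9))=45228483 / 3640+1675129* sqrt(5067708242335505543922589376258172874879864373778581672656854668208697373360007441315) / 1206537534866142329659455638628455000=3125454808049.97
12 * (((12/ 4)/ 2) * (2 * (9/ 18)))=18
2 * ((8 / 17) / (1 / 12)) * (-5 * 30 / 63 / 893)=-0.03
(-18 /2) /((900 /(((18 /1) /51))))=-3 /850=-0.00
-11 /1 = -11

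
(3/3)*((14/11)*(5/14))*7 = 35/11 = 3.18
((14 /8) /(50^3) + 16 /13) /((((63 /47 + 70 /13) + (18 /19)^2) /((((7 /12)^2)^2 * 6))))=36211760348533 /322812096000000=0.11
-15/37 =-0.41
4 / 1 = 4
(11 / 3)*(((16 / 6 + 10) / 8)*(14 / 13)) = 1463 / 234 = 6.25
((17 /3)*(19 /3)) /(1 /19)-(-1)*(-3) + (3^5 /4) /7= 173267 /252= 687.57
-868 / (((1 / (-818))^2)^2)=-388626972962368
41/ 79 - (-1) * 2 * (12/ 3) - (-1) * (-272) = -263.48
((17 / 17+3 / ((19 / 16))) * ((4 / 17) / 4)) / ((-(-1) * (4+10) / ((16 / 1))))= 536 / 2261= 0.24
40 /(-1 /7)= -280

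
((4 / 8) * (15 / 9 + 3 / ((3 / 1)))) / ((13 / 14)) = 1.44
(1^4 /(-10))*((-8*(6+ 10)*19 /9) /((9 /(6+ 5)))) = 13376 /405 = 33.03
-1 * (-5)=5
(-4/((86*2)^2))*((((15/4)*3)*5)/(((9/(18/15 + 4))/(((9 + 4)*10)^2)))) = -274625/3698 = -74.26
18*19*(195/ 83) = 66690/ 83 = 803.49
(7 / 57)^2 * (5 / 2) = 245 / 6498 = 0.04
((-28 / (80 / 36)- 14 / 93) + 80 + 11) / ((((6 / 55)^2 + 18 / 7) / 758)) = 58401895090 / 2543643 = 22959.94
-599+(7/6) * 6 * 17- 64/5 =-2464/5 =-492.80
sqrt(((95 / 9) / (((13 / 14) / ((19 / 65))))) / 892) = 19* sqrt(3122) / 17394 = 0.06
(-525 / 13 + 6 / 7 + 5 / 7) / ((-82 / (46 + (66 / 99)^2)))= 738188 / 33579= 21.98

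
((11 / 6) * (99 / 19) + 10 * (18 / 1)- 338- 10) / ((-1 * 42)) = 2007 / 532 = 3.77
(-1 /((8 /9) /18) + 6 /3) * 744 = -13578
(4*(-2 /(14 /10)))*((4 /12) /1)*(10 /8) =-2.38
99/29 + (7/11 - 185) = -57723/319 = -180.95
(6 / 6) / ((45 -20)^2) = 1 / 625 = 0.00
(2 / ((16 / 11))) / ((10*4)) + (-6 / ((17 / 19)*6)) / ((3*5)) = -131 / 3264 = -0.04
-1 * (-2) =2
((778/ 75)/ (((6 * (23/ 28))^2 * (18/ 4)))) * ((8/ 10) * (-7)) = -8539328/ 16068375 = -0.53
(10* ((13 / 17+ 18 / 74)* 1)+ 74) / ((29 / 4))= 211544 / 18241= 11.60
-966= -966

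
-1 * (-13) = 13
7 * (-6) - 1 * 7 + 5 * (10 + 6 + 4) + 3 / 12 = 205 / 4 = 51.25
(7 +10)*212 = 3604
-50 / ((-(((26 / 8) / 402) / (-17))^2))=221081921.89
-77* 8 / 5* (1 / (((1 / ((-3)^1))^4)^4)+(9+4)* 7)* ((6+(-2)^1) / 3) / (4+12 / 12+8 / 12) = -106067344768 / 85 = -1247851114.92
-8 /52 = -2 /13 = -0.15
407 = 407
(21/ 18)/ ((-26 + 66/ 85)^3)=-4298875/ 59132411904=-0.00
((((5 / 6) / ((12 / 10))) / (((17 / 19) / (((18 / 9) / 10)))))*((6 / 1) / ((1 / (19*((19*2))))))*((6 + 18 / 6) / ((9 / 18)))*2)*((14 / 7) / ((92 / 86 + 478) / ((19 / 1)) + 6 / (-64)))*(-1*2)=-43037207040 / 11164733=-3854.75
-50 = -50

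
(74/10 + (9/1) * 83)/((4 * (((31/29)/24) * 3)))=218776/155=1411.46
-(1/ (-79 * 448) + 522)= -18474623/ 35392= -522.00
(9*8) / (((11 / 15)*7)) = 1080 / 77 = 14.03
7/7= 1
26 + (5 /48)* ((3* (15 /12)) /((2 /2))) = 1689 /64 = 26.39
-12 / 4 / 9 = -1 / 3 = -0.33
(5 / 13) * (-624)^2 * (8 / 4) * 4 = 1198080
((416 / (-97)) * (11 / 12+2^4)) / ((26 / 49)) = -39788 / 291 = -136.73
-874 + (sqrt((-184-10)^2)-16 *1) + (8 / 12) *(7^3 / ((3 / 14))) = 3340 / 9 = 371.11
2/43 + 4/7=186/301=0.62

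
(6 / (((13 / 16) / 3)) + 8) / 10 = 196 / 65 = 3.02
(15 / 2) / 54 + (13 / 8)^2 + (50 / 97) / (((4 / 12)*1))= 241697 / 55872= 4.33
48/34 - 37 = -605/17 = -35.59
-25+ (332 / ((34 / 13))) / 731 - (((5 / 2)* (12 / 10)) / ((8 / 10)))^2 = -7732347 / 198832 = -38.89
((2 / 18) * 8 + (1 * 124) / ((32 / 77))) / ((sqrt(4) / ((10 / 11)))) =136.03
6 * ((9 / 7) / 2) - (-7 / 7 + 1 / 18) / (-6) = 2797 / 756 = 3.70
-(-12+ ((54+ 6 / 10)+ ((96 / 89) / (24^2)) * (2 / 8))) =-454973 / 10680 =-42.60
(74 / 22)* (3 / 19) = 0.53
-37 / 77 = -0.48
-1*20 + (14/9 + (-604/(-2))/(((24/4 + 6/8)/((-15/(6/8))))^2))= 1919354/729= 2632.86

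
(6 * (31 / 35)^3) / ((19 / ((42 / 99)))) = 119164 / 1280125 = 0.09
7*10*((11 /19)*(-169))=-130130 /19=-6848.95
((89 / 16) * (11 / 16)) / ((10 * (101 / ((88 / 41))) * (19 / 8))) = 10769 / 3147160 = 0.00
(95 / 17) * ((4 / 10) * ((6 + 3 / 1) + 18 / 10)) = 2052 / 85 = 24.14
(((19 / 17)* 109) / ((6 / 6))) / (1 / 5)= 10355 / 17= 609.12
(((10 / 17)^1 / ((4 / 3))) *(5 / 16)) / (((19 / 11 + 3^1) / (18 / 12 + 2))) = 5775 / 56576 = 0.10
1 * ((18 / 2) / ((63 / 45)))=45 / 7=6.43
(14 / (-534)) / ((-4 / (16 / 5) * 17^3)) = 28 / 6558855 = 0.00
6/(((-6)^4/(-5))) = -5/216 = -0.02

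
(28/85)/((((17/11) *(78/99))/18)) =4.87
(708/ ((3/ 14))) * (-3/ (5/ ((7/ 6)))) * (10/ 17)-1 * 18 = -23434/ 17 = -1378.47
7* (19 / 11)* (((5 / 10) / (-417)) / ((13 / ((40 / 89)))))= -2660 / 5307159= -0.00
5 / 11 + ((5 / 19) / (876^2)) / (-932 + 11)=67141563065 / 147711438864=0.45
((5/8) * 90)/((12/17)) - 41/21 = 26119/336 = 77.74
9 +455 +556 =1020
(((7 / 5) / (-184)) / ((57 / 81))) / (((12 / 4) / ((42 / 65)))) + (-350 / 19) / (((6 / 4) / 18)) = -125581323 / 568100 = -221.05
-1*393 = -393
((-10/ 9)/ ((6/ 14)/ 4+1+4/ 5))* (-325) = 455000/ 2403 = 189.35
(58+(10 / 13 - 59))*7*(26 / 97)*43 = -1806 / 97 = -18.62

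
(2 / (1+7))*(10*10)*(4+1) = 125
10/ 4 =5/ 2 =2.50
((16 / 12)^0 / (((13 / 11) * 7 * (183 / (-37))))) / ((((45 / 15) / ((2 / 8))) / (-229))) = 93203 / 199836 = 0.47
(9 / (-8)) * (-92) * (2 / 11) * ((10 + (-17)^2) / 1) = 61893 / 11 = 5626.64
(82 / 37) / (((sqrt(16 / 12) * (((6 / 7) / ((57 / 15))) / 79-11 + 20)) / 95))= 40924765 * sqrt(3) / 3499941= 20.25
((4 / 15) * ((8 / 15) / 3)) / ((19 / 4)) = 128 / 12825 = 0.01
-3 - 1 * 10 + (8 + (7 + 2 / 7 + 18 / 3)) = 58 / 7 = 8.29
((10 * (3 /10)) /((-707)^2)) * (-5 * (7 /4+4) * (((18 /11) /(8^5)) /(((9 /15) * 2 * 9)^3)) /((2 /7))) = -14375 /600427969118208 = -0.00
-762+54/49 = -37284/49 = -760.90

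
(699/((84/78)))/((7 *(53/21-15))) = -27261/3668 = -7.43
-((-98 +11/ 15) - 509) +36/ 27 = 3038/ 5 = 607.60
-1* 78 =-78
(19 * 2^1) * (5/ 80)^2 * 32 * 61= 1159/ 4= 289.75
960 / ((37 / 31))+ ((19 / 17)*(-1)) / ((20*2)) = 20236097 / 25160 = 804.30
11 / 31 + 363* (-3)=-33748 / 31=-1088.65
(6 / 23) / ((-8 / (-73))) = 2.38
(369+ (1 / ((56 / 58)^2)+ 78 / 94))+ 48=15435719 / 36848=418.90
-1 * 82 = -82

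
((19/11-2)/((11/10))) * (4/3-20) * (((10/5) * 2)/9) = 2240/1089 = 2.06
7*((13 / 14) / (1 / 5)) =65 / 2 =32.50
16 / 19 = 0.84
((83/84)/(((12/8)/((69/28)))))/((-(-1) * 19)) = 1909/22344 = 0.09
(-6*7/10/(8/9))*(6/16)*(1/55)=-567/17600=-0.03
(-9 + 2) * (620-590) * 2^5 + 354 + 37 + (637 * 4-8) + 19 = -3770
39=39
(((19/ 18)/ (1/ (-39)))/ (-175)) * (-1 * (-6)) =247/ 175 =1.41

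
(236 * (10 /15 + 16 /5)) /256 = 1711 /480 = 3.56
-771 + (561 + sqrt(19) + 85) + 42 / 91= -1619 / 13 + sqrt(19)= -120.18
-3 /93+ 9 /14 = 265 /434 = 0.61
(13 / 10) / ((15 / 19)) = 247 / 150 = 1.65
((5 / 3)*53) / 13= 265 / 39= 6.79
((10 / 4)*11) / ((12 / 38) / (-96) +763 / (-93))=-14136 / 4219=-3.35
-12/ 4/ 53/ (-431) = 3/ 22843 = 0.00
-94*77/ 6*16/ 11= -5264/ 3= -1754.67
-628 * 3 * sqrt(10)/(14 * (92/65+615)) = -61230 * sqrt(10)/280469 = -0.69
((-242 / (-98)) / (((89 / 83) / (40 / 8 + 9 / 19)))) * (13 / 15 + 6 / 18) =15.13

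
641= 641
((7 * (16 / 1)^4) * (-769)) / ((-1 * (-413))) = -854189.56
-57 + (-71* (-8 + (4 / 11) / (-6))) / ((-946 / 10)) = -984143 / 15609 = -63.05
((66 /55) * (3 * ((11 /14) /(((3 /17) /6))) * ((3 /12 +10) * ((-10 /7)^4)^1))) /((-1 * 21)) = -23001000 /117649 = -195.51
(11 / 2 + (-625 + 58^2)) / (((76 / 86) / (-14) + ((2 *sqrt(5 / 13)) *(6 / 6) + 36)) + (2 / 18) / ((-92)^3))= 5705476145794005616971936 / 74619326673972536831317 - 24425204296696229892096 *sqrt(65) / 74619326673972536831317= 73.82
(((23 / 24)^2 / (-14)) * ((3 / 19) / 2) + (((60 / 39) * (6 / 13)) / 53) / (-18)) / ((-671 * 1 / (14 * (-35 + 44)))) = 16257639 / 14616677504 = 0.00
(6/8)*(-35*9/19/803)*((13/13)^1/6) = -315/122056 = -0.00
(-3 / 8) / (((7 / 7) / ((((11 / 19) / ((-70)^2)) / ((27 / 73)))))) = -803 / 6703200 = -0.00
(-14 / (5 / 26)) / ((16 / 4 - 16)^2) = -91 / 180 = -0.51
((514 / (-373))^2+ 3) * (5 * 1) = 3407915 / 139129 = 24.49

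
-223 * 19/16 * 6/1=-12711/8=-1588.88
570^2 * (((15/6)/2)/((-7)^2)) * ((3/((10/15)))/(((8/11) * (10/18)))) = 72371475/784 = 92310.55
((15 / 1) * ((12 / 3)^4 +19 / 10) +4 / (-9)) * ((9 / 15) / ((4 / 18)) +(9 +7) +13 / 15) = 8173975 / 108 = 75684.95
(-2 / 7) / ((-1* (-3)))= -2 / 21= -0.10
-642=-642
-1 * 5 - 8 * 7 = -61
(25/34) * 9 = 225/34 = 6.62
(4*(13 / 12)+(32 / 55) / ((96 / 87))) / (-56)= -401 / 4620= -0.09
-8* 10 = -80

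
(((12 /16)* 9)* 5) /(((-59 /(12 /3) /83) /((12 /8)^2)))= -100845 /236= -427.31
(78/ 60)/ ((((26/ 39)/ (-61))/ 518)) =-61616.10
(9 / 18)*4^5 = 512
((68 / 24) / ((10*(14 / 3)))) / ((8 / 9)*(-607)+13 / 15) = -153 / 1357496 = -0.00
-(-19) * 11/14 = 209/14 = 14.93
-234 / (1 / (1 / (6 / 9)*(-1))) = 351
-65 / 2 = -32.50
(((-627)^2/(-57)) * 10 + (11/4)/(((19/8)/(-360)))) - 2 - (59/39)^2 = -2005334287/28899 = -69391.13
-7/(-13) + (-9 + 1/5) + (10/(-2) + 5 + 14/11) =-4997/715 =-6.99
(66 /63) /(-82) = -0.01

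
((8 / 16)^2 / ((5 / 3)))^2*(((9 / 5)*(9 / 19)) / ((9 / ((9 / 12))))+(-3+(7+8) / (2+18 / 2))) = -58887 / 1672000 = -0.04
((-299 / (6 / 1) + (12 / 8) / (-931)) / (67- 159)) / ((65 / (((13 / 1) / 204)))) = 139189 / 262095120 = 0.00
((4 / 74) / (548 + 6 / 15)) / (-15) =-1 / 152181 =-0.00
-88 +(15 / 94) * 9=-8137 / 94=-86.56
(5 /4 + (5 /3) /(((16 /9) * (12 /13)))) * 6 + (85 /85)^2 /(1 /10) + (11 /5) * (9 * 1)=6943 /160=43.39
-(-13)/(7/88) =1144/7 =163.43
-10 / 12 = -5 / 6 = -0.83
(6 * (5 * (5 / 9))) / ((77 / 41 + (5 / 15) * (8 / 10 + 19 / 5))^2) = 3151875 / 2200802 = 1.43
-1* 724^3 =-379503424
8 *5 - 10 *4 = 0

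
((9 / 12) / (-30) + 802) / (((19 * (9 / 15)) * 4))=10693 / 608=17.59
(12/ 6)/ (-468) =-1/ 234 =-0.00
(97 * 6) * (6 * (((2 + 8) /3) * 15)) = 174600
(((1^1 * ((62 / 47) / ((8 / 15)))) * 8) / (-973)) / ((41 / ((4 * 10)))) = -0.02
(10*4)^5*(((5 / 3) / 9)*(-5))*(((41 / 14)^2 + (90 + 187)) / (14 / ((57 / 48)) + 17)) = -680631680000000 / 723681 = -940513403.00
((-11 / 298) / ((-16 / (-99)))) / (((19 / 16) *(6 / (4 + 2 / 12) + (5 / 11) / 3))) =-898425 / 7434206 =-0.12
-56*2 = -112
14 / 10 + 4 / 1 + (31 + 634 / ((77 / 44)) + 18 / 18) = 13989 / 35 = 399.69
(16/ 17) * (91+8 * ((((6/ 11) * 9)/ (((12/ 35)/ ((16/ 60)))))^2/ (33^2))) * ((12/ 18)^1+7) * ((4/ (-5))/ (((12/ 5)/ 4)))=-218166592/ 248897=-876.53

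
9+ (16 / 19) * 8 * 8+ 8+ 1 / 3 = 4060 / 57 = 71.23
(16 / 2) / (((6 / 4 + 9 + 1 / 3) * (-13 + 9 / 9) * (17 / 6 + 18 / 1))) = -24 / 8125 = -0.00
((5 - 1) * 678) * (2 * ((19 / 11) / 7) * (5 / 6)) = 85880 / 77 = 1115.32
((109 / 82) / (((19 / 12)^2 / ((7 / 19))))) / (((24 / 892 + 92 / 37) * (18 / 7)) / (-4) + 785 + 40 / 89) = 0.00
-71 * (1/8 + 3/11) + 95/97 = -232685/8536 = -27.26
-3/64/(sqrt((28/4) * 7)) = -0.01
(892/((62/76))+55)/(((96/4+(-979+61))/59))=-700153/9238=-75.79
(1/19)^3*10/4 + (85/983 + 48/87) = 249714109/391059026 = 0.64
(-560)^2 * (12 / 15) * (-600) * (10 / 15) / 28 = -3584000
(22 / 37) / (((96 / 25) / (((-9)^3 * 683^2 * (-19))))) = 592289421075 / 592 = 1000488886.95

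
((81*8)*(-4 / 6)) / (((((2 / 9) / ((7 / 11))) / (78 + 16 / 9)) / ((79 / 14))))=-6125976 / 11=-556906.91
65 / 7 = 9.29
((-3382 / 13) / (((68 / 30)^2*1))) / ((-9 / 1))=42275 / 7514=5.63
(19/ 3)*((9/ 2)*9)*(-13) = -3334.50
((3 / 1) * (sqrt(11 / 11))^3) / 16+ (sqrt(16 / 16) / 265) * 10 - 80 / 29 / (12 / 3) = -11421 / 24592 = -0.46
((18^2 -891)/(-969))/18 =21/646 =0.03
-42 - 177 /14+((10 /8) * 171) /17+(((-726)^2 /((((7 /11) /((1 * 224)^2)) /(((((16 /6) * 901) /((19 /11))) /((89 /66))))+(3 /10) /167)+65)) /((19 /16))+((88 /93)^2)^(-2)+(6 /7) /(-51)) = 763361839480619568852765010509 /112466039558677669838245888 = 6787.49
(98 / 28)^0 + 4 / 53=57 / 53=1.08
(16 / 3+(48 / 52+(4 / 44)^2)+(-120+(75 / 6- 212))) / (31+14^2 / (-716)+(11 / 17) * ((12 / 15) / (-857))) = -38548145145325 / 3781236771312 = -10.19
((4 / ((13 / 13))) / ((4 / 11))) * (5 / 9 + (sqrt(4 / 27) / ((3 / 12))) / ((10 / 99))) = 55 / 9 + 484 * sqrt(3) / 5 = 173.77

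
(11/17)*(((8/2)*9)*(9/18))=198/17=11.65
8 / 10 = 4 / 5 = 0.80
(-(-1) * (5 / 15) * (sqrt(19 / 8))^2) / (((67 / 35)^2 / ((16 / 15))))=9310 / 40401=0.23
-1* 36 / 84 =-3 / 7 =-0.43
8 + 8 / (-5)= 32 / 5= 6.40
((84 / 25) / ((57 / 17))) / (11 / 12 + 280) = 5712 / 1601225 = 0.00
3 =3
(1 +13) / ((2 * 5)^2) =7 / 50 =0.14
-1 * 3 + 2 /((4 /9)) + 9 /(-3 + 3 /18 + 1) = -75 /22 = -3.41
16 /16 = 1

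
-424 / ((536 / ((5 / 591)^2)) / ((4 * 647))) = -3429100 / 23401827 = -0.15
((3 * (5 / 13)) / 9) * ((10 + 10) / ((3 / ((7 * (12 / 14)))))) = 200 / 39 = 5.13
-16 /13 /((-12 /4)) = 16 /39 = 0.41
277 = 277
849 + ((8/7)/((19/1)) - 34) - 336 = 63715/133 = 479.06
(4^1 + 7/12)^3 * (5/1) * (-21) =-5823125/576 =-10109.59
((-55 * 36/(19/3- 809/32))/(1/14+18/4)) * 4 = 166320/1819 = 91.43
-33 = -33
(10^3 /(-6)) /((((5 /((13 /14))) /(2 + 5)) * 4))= -325 /6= -54.17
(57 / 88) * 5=285 / 88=3.24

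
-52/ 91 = -4/ 7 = -0.57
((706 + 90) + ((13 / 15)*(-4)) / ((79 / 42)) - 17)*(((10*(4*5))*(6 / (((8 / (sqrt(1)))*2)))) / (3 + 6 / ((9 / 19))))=13813965 / 3713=3720.43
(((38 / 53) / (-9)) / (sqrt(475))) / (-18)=sqrt(19) / 21465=0.00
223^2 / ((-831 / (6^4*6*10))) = -1288975680 / 277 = -4653341.81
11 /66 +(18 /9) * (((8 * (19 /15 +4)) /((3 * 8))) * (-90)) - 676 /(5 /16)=-74371 /30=-2479.03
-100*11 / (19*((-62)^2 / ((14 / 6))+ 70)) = -3850 / 114209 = -0.03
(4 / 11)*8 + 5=87 / 11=7.91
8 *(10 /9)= 80 /9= 8.89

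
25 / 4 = 6.25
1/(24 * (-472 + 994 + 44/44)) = 1/12552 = 0.00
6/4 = 3/2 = 1.50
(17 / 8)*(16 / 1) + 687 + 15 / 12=2889 / 4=722.25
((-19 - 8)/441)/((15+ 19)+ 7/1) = -3/2009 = -0.00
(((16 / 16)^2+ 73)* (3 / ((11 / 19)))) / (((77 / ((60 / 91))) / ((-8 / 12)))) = -168720 / 77077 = -2.19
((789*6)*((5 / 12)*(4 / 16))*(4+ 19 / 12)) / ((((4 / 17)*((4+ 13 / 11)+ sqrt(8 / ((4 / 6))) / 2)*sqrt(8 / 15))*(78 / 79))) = -14317326815*sqrt(10) / 38418432+ 24729928135*sqrt(30) / 38418432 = 2347.21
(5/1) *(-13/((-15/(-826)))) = -10738/3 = -3579.33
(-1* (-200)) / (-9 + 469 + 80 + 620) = 5 / 29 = 0.17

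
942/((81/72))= 2512/3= 837.33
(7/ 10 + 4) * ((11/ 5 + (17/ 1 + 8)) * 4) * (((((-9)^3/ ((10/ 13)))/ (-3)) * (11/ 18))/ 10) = 6169878/ 625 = 9871.80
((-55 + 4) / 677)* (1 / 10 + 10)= -5151 / 6770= -0.76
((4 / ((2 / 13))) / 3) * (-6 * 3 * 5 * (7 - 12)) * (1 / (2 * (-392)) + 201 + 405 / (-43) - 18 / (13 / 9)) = 5887484475 / 8428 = 698562.47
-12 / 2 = -6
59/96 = 0.61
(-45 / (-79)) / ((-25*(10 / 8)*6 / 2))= -12 / 1975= -0.01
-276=-276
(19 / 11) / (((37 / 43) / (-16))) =-13072 / 407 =-32.12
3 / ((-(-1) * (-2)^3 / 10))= -15 / 4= -3.75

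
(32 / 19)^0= 1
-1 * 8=-8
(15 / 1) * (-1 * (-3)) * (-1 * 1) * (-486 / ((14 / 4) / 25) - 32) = 1103580 / 7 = 157654.29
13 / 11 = 1.18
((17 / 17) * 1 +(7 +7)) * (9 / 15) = 9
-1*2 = -2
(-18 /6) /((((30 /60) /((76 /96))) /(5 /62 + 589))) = -2798.13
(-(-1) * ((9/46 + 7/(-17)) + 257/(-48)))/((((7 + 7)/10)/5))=-2613575/131376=-19.89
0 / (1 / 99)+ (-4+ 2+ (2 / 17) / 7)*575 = -135700 / 119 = -1140.34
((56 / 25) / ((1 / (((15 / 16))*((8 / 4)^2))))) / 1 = 42 / 5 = 8.40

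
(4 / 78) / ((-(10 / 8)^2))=-32 / 975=-0.03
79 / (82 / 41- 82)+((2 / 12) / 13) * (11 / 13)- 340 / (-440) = -90983 / 446160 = -0.20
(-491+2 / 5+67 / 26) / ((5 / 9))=-570987 / 650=-878.44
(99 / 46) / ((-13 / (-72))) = 3564 / 299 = 11.92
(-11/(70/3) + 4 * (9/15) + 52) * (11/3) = 8305/42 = 197.74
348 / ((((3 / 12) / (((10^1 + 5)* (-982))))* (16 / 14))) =-17941140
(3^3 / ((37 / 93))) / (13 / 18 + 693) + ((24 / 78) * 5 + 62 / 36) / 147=0.12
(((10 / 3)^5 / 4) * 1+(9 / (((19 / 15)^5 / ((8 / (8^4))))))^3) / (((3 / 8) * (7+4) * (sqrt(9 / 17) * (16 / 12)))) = 25.71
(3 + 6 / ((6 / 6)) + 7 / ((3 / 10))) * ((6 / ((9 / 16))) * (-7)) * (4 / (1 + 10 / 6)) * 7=-76048 / 3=-25349.33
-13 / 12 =-1.08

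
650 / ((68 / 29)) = 9425 / 34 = 277.21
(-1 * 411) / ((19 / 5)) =-2055 / 19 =-108.16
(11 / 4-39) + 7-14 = -173 / 4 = -43.25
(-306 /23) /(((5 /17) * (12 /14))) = -6069 /115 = -52.77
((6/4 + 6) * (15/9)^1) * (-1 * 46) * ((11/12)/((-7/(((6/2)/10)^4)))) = 6831/11200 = 0.61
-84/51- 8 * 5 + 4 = -640/17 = -37.65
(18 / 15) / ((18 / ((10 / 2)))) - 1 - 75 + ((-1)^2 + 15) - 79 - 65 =-611 / 3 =-203.67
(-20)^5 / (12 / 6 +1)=-3200000 / 3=-1066666.67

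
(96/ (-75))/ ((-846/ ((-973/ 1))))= -15568/ 10575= -1.47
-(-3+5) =-2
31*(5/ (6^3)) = 155/ 216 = 0.72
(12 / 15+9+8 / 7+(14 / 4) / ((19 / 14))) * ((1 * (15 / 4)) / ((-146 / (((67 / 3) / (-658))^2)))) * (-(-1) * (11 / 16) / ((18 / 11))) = -152630489 / 907987854816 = -0.00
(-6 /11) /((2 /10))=-30 /11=-2.73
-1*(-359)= 359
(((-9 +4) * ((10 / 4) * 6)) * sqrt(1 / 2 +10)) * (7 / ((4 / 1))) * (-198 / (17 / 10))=259875 * sqrt(42) / 34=49534.78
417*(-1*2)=-834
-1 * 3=-3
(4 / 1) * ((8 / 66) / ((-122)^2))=0.00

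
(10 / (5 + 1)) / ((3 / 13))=65 / 9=7.22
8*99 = 792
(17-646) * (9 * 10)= -56610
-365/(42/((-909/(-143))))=-110595/2002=-55.24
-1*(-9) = 9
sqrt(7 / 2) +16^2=sqrt(14) / 2 +256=257.87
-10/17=-0.59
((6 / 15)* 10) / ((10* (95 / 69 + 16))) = 0.02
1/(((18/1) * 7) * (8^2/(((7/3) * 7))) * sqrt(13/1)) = 7 * sqrt(13)/44928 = 0.00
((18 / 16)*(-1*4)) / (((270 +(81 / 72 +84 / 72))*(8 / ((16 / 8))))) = -27 / 6535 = -0.00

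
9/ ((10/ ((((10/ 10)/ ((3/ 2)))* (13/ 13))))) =3/ 5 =0.60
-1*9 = -9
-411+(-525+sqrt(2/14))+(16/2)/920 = -107639/115+sqrt(7)/7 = -935.61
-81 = -81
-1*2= -2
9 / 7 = 1.29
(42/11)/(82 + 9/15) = 30/649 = 0.05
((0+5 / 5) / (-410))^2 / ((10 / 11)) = 11 / 1681000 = 0.00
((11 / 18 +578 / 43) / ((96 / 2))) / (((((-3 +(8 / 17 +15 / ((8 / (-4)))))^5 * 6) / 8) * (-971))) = 61775138356 / 15593535715750998093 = 0.00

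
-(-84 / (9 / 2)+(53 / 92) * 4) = 16.36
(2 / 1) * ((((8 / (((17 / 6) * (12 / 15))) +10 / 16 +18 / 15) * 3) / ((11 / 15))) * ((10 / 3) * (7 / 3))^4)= 1986827500 / 12393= 160318.53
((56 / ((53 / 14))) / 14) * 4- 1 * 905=-47741 / 53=-900.77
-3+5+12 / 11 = 34 / 11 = 3.09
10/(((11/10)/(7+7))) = 1400/11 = 127.27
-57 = -57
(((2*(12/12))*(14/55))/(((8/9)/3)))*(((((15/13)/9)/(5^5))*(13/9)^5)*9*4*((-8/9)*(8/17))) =-25590656/3834084375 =-0.01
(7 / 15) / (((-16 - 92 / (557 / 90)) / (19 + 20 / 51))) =-550873 / 1878840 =-0.29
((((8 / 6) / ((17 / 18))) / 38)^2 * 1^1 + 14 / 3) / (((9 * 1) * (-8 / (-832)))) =151947952 / 2816883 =53.94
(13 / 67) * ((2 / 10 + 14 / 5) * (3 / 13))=9 / 67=0.13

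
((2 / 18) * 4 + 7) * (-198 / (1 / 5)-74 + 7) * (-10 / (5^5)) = 141638 / 5625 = 25.18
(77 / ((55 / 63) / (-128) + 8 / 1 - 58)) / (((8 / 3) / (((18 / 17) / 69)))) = -1397088 / 157672705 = -0.01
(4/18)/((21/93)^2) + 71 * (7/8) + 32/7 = 250681/3528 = 71.05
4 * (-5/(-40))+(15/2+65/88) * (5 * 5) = 18169/88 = 206.47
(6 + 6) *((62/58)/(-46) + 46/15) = 121798/3335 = 36.52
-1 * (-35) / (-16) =-35 / 16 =-2.19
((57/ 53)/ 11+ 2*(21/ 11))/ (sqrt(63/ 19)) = 761*sqrt(133)/ 4081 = 2.15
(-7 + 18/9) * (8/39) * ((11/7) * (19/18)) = -4180/2457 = -1.70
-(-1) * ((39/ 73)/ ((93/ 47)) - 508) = -1148993/ 2263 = -507.73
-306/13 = -23.54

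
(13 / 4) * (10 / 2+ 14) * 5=1235 / 4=308.75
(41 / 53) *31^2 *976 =38455376 / 53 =725573.13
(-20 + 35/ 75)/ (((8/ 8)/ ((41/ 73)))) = -12013/ 1095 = -10.97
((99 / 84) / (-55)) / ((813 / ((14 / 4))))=-1 / 10840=-0.00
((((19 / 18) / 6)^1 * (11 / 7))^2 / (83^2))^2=1908029761 / 15502421879530742016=0.00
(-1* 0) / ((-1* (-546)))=0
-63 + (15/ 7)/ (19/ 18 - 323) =-511173/ 8113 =-63.01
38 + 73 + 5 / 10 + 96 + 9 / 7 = 2923 / 14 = 208.79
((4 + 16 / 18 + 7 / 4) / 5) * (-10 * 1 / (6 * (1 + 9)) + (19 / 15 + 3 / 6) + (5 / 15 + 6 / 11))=3.29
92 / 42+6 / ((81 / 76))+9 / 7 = 1721 / 189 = 9.11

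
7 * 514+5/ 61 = 219483/ 61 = 3598.08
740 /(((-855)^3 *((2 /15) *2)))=-37 /8333685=-0.00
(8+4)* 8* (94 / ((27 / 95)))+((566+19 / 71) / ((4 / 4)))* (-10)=16670510 / 639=26088.44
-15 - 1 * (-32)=17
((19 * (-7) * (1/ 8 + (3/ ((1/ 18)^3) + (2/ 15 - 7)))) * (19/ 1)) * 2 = -5303442697/ 60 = -88390711.62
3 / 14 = 0.21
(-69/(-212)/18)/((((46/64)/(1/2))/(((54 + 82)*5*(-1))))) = -8.55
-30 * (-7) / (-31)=-210 / 31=-6.77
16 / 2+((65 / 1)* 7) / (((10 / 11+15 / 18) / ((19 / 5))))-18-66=105374 / 115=916.30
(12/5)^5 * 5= 248832/625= 398.13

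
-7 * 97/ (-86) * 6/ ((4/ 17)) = 34629/ 172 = 201.33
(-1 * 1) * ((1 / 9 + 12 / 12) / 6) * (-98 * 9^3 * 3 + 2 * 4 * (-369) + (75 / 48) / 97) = 1686077155 / 41904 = 40236.66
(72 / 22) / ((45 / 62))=248 / 55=4.51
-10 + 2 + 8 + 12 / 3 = 4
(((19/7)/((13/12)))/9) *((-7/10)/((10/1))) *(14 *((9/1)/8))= -399/1300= -0.31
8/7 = 1.14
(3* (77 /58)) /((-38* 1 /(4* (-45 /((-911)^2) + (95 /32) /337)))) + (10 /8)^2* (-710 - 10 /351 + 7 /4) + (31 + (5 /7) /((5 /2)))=-26060015334203657153 /24232788068239296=-1075.40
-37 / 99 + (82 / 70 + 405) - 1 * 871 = -1611926 / 3465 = -465.20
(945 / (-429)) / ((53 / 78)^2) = -147420 / 30899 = -4.77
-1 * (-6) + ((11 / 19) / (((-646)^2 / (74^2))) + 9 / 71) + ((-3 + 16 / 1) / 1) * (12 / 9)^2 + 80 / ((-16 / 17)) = -55.75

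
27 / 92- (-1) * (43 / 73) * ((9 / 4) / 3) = 0.74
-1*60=-60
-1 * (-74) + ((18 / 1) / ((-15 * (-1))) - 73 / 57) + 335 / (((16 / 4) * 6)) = 66787 / 760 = 87.88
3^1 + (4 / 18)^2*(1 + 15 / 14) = 1759 / 567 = 3.10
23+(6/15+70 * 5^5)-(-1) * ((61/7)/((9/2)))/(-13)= 895876463/4095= 218773.25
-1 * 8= -8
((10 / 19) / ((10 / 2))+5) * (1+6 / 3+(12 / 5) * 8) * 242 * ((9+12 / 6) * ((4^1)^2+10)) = 745205604 / 95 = 7844269.52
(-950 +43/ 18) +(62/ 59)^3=-3498859699/ 3696822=-946.45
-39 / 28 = -1.39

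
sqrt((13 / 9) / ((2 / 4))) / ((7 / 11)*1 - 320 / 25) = -55*sqrt(26) / 2007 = -0.14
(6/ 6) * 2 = 2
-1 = -1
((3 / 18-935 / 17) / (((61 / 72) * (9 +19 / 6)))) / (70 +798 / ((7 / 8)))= -11844 / 2186423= -0.01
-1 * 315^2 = -99225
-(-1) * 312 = 312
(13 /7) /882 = 13 /6174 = 0.00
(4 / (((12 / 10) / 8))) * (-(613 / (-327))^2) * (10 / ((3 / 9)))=-300615200 / 106929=-2811.35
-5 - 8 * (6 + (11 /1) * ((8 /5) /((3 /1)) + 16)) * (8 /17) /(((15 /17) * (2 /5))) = -90401 /45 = -2008.91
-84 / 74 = -42 / 37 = -1.14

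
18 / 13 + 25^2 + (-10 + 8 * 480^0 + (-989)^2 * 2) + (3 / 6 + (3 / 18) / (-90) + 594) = 1957460.88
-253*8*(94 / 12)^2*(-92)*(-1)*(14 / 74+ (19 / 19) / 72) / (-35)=6954106511 / 104895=66295.88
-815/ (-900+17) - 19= -15962/ 883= -18.08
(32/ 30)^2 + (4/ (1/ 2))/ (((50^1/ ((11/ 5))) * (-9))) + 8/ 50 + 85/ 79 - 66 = -1886087/ 29625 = -63.67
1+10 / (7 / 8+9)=159 / 79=2.01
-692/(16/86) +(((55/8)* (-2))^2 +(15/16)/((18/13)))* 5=-265997/96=-2770.80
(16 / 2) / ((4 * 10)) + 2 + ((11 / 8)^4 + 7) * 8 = 222197 / 2560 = 86.80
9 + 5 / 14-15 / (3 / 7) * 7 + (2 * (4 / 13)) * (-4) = -43335 / 182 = -238.10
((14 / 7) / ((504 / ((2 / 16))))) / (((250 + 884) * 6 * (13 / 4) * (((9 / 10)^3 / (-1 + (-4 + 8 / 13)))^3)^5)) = -474410219683587446843750000000000000000000000000000000000000000 / 43374312483617041089366857203987198941431124970035625895481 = -10937.58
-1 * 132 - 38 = -170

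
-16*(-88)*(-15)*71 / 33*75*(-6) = 20448000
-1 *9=-9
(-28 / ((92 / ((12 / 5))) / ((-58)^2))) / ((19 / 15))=-847728 / 437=-1939.88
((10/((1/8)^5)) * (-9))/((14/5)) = -7372800/7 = -1053257.14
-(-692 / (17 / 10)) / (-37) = -6920 / 629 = -11.00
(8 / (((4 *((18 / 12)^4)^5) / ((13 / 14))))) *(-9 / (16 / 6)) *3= -1703936 / 301327047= -0.01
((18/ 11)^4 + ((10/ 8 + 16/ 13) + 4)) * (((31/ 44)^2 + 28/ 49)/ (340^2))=150393760199/ 1192711238118400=0.00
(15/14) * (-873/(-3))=4365/14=311.79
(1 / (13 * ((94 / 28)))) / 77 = 2 / 6721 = 0.00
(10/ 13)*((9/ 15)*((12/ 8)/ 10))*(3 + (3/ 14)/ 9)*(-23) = -8763/ 1820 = -4.81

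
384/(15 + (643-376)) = 64/47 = 1.36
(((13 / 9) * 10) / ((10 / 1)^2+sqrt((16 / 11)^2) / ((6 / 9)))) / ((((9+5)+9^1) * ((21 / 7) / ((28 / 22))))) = 455 / 174501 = 0.00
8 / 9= 0.89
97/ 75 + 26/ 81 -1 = 1244/ 2025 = 0.61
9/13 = 0.69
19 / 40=0.48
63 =63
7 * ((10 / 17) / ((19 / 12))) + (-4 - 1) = -775 / 323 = -2.40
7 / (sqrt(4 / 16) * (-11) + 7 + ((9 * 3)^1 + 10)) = 2 / 11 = 0.18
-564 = -564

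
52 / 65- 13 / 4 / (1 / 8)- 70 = -476 / 5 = -95.20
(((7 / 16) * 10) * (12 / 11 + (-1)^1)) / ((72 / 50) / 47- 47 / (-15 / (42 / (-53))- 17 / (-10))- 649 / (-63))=935305875 / 18939602924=0.05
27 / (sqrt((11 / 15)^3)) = 405 * sqrt(165) / 121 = 42.99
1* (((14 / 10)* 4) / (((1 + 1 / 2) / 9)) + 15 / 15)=173 / 5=34.60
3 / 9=1 / 3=0.33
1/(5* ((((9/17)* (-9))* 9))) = -17/3645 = -0.00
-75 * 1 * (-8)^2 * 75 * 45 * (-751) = 12166200000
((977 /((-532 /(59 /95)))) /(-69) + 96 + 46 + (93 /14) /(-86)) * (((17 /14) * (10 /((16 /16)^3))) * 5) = 452287242385 /52483263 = 8617.74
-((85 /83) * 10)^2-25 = -894725 /6889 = -129.88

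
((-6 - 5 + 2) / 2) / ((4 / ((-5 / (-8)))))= -45 / 64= -0.70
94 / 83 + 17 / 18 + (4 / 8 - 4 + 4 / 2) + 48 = 36287 / 747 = 48.58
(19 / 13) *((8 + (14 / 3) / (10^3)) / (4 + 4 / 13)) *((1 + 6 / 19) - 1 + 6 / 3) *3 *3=396231 / 7000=56.60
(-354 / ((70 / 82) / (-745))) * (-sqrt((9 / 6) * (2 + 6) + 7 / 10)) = -1081293 * sqrt(1270) / 35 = -1100974.37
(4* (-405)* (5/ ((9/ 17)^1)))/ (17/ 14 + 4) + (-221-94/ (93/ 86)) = -22011101/ 6789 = -3242.17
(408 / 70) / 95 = 0.06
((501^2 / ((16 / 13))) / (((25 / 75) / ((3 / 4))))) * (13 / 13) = 29367117 / 64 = 458861.20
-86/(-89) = 86/89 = 0.97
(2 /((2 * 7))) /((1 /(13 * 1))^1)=13 /7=1.86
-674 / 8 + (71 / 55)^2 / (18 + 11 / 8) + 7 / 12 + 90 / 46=-2640734618 / 32352375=-81.62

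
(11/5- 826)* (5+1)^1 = -24714/5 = -4942.80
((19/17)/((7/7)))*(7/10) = 133/170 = 0.78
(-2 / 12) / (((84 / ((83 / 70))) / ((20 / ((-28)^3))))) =83 / 38723328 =0.00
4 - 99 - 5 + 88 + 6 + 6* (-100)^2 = 59994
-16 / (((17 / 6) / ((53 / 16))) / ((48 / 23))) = -15264 / 391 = -39.04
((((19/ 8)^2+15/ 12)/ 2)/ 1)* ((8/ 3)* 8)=147/ 2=73.50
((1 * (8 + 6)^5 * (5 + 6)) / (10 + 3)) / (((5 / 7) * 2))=20706224 / 65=318557.29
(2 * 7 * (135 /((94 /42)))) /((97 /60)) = 522.35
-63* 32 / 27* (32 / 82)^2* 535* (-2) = 61358080 / 5043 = 12166.98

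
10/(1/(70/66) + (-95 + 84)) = -175/176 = -0.99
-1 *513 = -513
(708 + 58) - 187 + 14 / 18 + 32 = 5506 / 9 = 611.78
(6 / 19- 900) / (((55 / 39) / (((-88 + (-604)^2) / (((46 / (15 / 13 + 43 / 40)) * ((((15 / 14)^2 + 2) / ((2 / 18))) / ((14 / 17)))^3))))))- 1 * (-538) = 4677984778183662098 / 17915703446623725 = 261.11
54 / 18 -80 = -77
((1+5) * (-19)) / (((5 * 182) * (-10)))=57 / 4550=0.01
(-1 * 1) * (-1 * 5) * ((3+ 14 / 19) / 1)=355 / 19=18.68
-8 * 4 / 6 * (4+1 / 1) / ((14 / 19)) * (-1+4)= -760 / 7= -108.57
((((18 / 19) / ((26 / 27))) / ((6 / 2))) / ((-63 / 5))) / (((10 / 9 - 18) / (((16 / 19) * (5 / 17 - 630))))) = -8671050 / 10610873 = -0.82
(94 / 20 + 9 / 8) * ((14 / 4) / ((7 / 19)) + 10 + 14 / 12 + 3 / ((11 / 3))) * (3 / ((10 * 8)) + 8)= 106221671 / 105600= 1005.89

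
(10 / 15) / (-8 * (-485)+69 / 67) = 134 / 780087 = 0.00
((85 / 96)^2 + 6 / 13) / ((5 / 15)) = 149221 / 39936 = 3.74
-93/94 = -0.99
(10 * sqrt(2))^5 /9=400000 * sqrt(2) /9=62853.94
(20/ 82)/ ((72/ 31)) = 155/ 1476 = 0.11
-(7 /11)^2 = -49 /121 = -0.40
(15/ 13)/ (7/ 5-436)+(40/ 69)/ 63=803935/ 122798403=0.01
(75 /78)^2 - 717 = -484067 /676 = -716.08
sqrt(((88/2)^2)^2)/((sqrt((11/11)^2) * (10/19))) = 18392/5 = 3678.40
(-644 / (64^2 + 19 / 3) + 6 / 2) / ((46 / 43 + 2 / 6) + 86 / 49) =221165469 / 245684641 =0.90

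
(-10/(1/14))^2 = 19600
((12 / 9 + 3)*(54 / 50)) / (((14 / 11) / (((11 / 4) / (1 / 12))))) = 42471 / 350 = 121.35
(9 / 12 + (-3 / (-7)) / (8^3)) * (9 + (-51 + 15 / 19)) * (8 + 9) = -35819901 / 68096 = -526.02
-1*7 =-7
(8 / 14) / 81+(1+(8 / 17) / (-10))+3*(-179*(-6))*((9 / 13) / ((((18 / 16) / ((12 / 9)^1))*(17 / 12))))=1169800831 / 626535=1867.10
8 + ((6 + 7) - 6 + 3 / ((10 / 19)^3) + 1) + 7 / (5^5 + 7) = 28641541 / 783000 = 36.58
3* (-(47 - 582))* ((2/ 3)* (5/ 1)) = 5350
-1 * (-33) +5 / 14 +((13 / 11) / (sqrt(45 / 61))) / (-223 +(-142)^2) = 13 * sqrt(305) / 3290265 +467 / 14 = 33.36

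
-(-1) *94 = 94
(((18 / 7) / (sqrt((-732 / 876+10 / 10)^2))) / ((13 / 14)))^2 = 47961 / 169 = 283.79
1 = 1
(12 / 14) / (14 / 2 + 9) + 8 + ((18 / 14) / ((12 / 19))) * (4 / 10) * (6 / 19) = 2327 / 280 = 8.31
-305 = -305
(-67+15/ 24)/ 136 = -531/ 1088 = -0.49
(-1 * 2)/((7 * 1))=-2/7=-0.29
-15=-15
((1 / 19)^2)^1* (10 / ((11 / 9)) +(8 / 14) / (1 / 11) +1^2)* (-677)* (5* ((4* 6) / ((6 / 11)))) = -16126140 / 2527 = -6381.54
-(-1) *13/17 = 13/17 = 0.76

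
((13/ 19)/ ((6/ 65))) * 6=845/ 19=44.47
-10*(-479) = 4790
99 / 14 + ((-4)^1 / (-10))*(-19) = -37 / 70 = -0.53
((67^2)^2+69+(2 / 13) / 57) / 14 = 7466015896 / 5187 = 1439370.71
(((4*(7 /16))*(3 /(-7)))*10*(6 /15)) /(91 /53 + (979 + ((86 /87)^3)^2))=-68946565960431 /22560464739508010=-0.00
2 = 2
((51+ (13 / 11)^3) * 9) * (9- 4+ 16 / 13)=51086862 / 17303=2952.49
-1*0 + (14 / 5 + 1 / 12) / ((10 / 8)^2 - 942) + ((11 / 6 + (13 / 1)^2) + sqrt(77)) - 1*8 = sqrt(77) + 73503211 / 451410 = 171.61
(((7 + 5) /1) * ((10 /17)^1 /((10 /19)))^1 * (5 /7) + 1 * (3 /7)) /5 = 1191 /595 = 2.00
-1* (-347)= 347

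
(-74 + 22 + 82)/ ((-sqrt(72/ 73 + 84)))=-5 *sqrt(113223)/ 517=-3.25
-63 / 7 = -9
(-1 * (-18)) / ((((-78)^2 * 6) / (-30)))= -5 / 338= -0.01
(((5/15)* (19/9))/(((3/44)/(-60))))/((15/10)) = -33440/81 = -412.84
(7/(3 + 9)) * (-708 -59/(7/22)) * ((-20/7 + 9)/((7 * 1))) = -134461/294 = -457.35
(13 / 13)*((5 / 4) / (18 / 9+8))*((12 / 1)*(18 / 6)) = 9 / 2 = 4.50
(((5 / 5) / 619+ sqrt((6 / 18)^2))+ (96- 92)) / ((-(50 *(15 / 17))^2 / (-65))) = 604877 / 4178250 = 0.14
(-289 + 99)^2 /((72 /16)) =72200 /9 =8022.22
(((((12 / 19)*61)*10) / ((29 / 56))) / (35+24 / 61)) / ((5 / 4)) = 20004096 / 1189609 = 16.82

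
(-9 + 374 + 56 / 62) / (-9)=-3781 / 93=-40.66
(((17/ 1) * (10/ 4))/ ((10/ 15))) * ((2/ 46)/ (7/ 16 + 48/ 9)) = 3060/ 6371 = 0.48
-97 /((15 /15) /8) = -776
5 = 5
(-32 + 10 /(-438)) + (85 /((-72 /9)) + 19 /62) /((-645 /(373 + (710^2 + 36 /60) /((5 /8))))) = 3759174477643 /291927000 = 12877.10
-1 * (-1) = 1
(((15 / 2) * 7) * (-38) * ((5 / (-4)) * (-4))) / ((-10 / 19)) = 37905 / 2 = 18952.50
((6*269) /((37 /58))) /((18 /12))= 62408 /37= 1686.70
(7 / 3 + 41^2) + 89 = 5317 / 3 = 1772.33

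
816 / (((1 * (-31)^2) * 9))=272 / 2883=0.09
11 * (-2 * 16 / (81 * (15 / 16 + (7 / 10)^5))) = -35200000 / 8955117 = -3.93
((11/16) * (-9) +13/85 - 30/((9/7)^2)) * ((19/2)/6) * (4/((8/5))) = -95.72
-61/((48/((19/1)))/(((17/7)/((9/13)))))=-256139/3024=-84.70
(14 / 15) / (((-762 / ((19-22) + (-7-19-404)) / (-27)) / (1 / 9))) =-3031 / 1905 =-1.59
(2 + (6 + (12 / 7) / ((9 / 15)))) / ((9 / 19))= 1444 / 63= 22.92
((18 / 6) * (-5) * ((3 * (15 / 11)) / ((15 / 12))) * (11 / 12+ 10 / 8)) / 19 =-1170 / 209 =-5.60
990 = 990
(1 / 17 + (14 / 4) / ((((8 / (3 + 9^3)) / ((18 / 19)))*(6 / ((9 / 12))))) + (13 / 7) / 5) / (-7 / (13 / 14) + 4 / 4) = -90188527 / 15374800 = -5.87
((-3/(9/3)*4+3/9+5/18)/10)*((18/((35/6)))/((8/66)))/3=-2.88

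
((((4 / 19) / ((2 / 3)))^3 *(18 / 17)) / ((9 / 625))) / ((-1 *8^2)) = -16875 / 466412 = -0.04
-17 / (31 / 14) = -238 / 31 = -7.68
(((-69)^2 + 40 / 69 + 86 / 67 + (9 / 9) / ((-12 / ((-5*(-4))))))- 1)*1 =7335463 / 1541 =4760.20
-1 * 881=-881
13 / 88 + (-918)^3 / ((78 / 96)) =-1089257849687 / 1144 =-952148470.01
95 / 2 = 47.50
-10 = -10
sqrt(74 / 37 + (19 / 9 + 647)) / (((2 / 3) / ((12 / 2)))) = 229.65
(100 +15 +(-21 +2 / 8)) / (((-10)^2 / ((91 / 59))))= 1.45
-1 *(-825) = 825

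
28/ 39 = 0.72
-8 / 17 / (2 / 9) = -36 / 17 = -2.12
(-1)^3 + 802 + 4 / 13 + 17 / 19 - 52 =750.20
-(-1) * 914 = 914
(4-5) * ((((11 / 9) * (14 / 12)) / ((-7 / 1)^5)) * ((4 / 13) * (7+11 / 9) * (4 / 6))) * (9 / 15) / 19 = 3256 / 720552105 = 0.00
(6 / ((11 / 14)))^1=84 / 11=7.64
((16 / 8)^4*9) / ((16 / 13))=117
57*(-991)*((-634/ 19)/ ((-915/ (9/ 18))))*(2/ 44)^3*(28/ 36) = -2199029/ 29228760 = -0.08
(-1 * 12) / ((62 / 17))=-102 / 31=-3.29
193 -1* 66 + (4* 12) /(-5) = 587 /5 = 117.40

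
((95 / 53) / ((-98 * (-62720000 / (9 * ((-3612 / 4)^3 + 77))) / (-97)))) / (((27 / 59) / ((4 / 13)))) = 45751201487 / 362998272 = 126.04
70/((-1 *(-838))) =35/419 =0.08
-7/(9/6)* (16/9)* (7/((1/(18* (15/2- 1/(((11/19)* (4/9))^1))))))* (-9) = 373968/11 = 33997.09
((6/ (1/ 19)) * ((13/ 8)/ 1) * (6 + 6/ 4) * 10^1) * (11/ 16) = 611325/ 64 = 9551.95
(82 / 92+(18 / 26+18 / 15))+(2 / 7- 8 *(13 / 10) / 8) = 1.77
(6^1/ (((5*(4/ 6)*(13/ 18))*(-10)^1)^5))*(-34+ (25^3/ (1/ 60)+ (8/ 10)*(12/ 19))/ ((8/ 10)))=-958434855644511/ 1102276093750000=-0.87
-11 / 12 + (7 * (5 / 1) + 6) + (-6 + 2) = 36.08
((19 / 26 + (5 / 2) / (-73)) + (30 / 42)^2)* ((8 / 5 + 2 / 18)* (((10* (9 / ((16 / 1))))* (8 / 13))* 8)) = 4938032 / 86359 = 57.18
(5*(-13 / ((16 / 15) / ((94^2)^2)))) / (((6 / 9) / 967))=-13802055716475 / 2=-6901027858237.50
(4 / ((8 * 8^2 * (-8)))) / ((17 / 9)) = -0.00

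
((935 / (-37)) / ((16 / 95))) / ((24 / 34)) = -1510025 / 7104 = -212.56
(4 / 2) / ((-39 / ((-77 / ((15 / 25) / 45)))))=3850 / 13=296.15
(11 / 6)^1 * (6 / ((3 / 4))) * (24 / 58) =176 / 29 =6.07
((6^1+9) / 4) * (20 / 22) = 75 / 22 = 3.41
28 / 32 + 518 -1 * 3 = 4127 / 8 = 515.88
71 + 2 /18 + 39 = 991 /9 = 110.11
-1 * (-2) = 2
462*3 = 1386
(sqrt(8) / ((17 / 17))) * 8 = 22.63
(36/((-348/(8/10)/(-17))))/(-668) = -51/24215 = -0.00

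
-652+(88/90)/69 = -2024416/3105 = -651.99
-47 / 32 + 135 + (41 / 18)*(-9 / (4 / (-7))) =5421 / 32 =169.41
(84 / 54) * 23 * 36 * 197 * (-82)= -20806352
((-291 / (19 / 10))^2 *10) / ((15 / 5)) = 78191.14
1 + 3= 4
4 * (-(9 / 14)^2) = -81 / 49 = -1.65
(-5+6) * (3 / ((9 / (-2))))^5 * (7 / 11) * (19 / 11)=-4256 / 29403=-0.14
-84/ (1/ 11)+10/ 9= -8306/ 9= -922.89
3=3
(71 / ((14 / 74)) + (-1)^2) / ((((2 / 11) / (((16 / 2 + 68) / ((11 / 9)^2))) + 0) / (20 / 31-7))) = -1597168044 / 2387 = -669111.04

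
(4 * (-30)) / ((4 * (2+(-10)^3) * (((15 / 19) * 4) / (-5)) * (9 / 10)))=-475 / 8982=-0.05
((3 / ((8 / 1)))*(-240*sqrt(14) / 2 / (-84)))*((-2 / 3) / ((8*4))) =-5*sqrt(14) / 448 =-0.04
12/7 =1.71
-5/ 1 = -5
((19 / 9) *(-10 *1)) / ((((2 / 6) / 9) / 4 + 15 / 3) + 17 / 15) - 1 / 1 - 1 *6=-34619 / 3317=-10.44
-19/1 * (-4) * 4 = 304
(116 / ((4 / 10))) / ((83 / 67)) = 19430 / 83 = 234.10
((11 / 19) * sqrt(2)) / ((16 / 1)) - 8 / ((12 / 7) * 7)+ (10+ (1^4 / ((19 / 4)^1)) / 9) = 9.41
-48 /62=-24 /31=-0.77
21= 21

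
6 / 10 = 3 / 5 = 0.60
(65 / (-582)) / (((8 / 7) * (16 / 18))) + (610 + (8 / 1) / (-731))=5535321417 / 9076096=609.88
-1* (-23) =23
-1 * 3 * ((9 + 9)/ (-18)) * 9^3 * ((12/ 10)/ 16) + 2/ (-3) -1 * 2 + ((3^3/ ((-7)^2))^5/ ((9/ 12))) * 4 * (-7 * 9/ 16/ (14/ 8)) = 5448905820307/ 33897029880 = 160.75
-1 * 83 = -83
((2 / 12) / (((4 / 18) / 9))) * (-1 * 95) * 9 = -5771.25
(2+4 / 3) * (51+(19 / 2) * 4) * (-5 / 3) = -4450 / 9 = -494.44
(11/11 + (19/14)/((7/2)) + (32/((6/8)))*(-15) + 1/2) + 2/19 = -1187969/1862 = -638.01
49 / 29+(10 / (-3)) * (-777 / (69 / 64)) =4810421 / 2001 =2404.01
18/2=9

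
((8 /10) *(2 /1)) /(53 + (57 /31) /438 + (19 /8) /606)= 87768192 /2907766625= 0.03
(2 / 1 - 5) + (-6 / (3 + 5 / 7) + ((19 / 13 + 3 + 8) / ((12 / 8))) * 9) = 912 / 13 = 70.15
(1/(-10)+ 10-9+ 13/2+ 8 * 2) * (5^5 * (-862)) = -63033750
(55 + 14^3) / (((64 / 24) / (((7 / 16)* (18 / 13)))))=529011 / 832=635.83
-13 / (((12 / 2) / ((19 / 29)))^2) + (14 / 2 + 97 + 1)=3174287 / 30276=104.84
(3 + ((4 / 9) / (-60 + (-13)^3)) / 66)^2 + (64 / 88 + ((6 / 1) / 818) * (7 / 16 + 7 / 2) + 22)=93378515200065949 / 2940487296169104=31.76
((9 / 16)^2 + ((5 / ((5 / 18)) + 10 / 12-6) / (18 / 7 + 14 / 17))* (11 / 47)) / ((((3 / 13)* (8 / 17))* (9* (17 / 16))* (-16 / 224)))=-398479627 / 24608448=-16.19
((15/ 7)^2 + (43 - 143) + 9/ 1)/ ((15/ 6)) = -8468/ 245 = -34.56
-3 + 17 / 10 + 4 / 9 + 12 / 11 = 233 / 990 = 0.24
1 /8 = 0.12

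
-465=-465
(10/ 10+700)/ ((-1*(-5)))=701/ 5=140.20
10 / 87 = 0.11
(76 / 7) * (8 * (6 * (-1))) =-3648 / 7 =-521.14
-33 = -33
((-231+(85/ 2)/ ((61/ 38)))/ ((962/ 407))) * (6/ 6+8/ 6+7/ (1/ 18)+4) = -11450.75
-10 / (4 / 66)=-165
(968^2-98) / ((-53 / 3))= -2810778 / 53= -53033.55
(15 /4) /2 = 15 /8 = 1.88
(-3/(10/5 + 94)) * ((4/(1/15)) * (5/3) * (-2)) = 25/4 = 6.25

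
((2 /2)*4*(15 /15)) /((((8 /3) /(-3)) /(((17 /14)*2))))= -153 /14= -10.93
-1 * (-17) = 17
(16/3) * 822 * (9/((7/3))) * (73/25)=8640864/175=49376.37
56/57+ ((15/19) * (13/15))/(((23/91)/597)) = 2120041/1311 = 1617.12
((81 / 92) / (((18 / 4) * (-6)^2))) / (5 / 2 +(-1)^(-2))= 1 / 644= 0.00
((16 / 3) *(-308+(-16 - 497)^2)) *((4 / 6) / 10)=4205776 / 45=93461.69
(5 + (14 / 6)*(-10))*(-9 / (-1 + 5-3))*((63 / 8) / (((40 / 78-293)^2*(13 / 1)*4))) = 110565 / 378529888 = 0.00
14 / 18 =7 / 9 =0.78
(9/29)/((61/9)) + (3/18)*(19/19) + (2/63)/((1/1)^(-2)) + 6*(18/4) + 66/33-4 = 5626781/222894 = 25.24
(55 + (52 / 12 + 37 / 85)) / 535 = 15241 / 136425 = 0.11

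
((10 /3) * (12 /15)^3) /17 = 128 /1275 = 0.10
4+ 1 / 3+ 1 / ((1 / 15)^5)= 2278138 / 3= 759379.33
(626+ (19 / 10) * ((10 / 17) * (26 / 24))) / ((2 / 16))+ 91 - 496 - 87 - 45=228515 / 51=4480.69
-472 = -472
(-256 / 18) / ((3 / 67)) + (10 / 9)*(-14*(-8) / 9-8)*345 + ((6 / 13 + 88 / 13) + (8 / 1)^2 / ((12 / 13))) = 513386 / 351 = 1462.64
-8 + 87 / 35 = -5.51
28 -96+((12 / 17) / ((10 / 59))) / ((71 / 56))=-64.72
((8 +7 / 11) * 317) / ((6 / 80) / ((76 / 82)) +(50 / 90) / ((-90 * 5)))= 3707758800 / 107921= 34356.23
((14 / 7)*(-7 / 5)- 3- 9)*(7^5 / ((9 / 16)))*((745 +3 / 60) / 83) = -3969508.31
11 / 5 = 2.20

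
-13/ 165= -0.08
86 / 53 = 1.62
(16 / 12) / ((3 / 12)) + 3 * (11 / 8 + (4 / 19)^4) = 29601299 / 3127704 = 9.46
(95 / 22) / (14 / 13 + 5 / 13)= 65 / 22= 2.95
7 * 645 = 4515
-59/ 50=-1.18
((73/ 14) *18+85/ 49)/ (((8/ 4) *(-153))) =-2342/ 7497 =-0.31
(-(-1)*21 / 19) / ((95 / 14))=0.16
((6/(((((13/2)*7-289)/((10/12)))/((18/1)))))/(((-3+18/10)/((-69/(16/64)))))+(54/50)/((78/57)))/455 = -26660169/144030250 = -0.19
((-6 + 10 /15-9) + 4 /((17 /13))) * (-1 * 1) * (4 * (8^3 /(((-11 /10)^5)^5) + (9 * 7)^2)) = 57487753026711431376662106606100 /325041178301651166125490753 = 176862.98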